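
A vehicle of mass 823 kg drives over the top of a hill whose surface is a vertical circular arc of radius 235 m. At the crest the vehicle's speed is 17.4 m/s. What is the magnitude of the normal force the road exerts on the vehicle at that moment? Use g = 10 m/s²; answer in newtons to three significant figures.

7170 N

At the crest the centripetal acceleration points downward (toward the centre of the arc), so mg − N = mv²/r.
N = m(g − v²/r) = 823 × (10.0 − (17.4)²/235) = 823 × (10.0 − 1.288) = 823 × 8.712 = 7170 N.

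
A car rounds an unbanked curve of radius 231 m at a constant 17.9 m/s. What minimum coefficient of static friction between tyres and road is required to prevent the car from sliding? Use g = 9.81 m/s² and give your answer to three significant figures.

Friction provides the centripetal force: μ_s m g = m v²/r, so μ_s = v²/(g r) = (17.90)²/(9.81 × 231) = 320.4/2266 = 0.1414.

0.141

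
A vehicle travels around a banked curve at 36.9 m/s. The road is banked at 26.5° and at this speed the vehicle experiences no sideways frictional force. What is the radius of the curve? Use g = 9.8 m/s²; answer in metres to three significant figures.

279 m

Frictionless banking: tanθ = v²/(rg), so r = v²/(g tanθ).
r = (36.9)²/(9.8 × tan 26.5°) = 1362/(9.8 × 0.4986) = 1362/4.886 = 278.7 m.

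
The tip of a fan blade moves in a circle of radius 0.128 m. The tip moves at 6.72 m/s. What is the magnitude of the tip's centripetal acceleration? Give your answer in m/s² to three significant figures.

a_c = v²/r = (6.720)²/0.128 = 45.16/0.128 = 352.8 m/s².

353 m/s²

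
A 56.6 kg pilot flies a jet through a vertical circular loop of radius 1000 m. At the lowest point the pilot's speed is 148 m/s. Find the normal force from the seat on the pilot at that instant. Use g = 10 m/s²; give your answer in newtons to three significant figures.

1810 N

At the lowest point, N points up (toward the centre) and the weight mg points down (away from the centre), so the net inward force is N − mg = mv²/r.
N = m(v²/r + g) = 56.6 × ((148)²/1000 + 10.0) = 56.6 × (21.90 + 10.0) = 56.6 × 31.90 = 1806 N.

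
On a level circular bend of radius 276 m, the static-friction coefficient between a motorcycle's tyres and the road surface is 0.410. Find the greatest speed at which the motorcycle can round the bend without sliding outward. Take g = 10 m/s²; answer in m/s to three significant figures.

33.6 m/s

The only inward force on a level bend is static friction, so at the limit f_s = μ_s N = μ_s m g = m v²/r.
Mass cancels: v_max = √(μ_s g r) = √(0.410 × 10.0 × 276) = √1132 = 33.64 m/s.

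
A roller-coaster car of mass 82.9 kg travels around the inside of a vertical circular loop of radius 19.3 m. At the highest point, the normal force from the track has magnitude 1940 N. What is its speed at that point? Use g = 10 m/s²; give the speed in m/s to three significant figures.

At the top, N + mg = mv²/r, so v = √(r(N/m + g)) = √(19.3 × (1940/82.9 + 10.0)) = √(19.3 × 33.40) = √644.7 = 25.39 m/s.

25.4 m/s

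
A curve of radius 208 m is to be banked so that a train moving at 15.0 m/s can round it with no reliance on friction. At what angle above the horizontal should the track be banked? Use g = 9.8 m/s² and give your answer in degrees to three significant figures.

For a frictionless banked turn: horizontally N sinθ = mv²/r and vertically N cosθ = mg.
Dividing: tanθ = v²/(r g) = (15.0)²/(208 × 9.8) = 225.0/2038 = 0.1104.
θ = arctan(0.1104) = 6.299°.

6.30°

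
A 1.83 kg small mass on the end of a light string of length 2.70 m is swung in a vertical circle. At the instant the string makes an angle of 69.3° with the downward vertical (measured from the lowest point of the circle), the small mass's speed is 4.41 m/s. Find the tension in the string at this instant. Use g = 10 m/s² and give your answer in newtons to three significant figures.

Take the radial direction toward the centre of the circle as positive. The component of the weight along the string toward the centre is −mg cos φ (φ measured from the bottom), so Newton's second law along the string gives T − mg cos φ = m v²/r.
cos 69.3° = 0.3535, so T = m(v²/r + g cos φ) = 1.83 × ((4.41)²/2.70 + 10.0 × 0.3535) = 1.83 × (7.203 + (3.535)) = 1.83 × 10.74 = 19.65 N.

19.7 N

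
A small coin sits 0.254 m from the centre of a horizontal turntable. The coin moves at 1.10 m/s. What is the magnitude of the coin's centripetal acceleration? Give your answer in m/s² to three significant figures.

4.76 m/s²

a_c = v²/r = (1.100)²/0.254 = 1.210/0.254 = 4.764 m/s².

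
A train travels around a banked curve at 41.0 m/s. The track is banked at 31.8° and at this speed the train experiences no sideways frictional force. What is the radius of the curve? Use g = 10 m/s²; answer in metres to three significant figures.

271 m

Frictionless banking: tanθ = v²/(rg), so r = v²/(g tanθ).
r = (41.0)²/(10.0 × tan 31.8°) = 1681/(10.0 × 0.6200) = 1681/6.200 = 271.1 m.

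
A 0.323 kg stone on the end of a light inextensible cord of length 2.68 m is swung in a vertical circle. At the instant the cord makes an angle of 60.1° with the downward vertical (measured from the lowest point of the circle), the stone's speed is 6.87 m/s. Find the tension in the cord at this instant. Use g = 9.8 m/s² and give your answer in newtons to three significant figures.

Take the radial direction toward the centre of the circle as positive. The component of the weight along the string toward the centre is −mg cos φ (φ measured from the bottom), so Newton's second law along the string gives T − mg cos φ = m v²/r.
cos 60.1° = 0.4985, so T = m(v²/r + g cos φ) = 0.323 × ((6.87)²/2.68 + 9.8 × 0.4985) = 0.323 × (17.61 + (4.885)) = 0.323 × 22.50 = 7.266 N.

7.27 N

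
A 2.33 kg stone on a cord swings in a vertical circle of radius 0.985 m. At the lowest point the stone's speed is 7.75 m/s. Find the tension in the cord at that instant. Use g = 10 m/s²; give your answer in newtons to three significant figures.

At the lowest point, T points up (toward the centre) and the weight mg points down (away from the centre), so the net inward force is T − mg = mv²/r.
T = m(v²/r + g) = 2.33 × ((7.75)²/0.985 + 10.0) = 2.33 × (60.98 + 10.0) = 2.33 × 70.98 = 165.4 N.

165 N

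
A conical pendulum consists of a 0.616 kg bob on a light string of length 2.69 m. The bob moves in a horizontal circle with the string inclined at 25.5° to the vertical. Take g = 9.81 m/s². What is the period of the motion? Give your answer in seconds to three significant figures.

r = L sinθ = 1.158 m. From T sinθ = mω²r and T cosθ = mg: tanθ = ω²r/g, so ω² = g tanθ / r = g/(L cosθ).
ω = √(g/(L cosθ)) = √(9.81/(2.69 × 0.9026)) = √4.040 = 2.010 rad/s.
Period = 2π/ω = 3.126 s.

3.13 s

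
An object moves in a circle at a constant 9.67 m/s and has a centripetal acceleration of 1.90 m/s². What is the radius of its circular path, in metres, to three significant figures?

49.2 m

a_c = v²/r ⇒ r = v²/a_c = (9.67)²/1.90 = 93.51/1.90 = 49.22 m.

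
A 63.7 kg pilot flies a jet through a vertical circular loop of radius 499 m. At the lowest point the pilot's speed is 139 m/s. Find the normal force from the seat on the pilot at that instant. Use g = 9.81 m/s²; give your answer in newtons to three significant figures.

At the lowest point, N points up (toward the centre) and the weight mg points down (away from the centre), so the net inward force is N − mg = mv²/r.
N = m(v²/r + g) = 63.7 × ((139)²/499 + 9.81) = 63.7 × (38.72 + 9.81) = 63.7 × 48.53 = 3091 N.

3090 N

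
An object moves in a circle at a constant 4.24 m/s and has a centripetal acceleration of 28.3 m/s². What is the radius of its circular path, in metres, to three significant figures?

0.635 m

a_c = v²/r ⇒ r = v²/a_c = (4.24)²/28.3 = 17.98/28.3 = 0.6353 m.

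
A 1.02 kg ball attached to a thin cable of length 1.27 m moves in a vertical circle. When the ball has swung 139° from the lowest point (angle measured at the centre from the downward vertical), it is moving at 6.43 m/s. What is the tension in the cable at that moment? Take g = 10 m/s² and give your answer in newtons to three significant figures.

Take the radial direction toward the centre of the circle as positive. The component of the weight along the string toward the centre is −mg cos φ (φ measured from the bottom), so Newton's second law along the string gives T − mg cos φ = m v²/r.
cos 139° = -0.7547, so T = m(v²/r + g cos φ) = 1.02 × ((6.43)²/1.27 + 10.0 × -0.7547) = 1.02 × (32.56 + (-7.547)) = 1.02 × 25.01 = 25.51 N.

25.5 N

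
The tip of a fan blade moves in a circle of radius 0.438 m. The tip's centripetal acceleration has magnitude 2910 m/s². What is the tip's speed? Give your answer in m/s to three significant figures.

35.7 m/s

a_c = v²/r ⇒ v = √(a_c · r) = √(2910 × 0.438) = √1275 = 35.70 m/s.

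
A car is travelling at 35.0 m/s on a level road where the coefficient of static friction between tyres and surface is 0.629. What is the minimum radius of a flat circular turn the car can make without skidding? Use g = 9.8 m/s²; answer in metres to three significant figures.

At the limit, μ_s m g = m v²/r, so r_min = v²/(μ_s g) = (35.0)²/(0.629 × 9.8) = 1225/6.164 = 198.7 m.

199 m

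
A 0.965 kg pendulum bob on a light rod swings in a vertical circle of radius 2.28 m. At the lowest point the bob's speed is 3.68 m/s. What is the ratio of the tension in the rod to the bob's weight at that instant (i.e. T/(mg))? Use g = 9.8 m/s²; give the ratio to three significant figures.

1.61

At the bottom, T − mg = mv²/r, so T = m(v²/r + g) and T/(mg) = v²/(rg) + 1 = (3.68)²/(2.28 × 9.8) + 1 = 0.6061 + 1 = 1.606.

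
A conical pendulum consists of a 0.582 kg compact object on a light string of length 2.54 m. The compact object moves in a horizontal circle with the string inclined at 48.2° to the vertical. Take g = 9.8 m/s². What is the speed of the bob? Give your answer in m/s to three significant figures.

4.56 m/s

The radius of the circle is r = L sinθ = 2.54 × sin 48.2° = 1.894 m.
Horizontally T sinθ = mv²/r and vertically T cosθ = mg, so tanθ = v²/(rg).
v = √(r g tanθ) = √(1.894 × 9.8 × 1.118) = √20.75 = 4.556 m/s.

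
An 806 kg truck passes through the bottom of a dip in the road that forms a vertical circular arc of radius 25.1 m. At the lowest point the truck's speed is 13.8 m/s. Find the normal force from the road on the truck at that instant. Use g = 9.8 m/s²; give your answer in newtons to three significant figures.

At the lowest point, N points up (toward the centre) and the weight mg points down (away from the centre), so the net inward force is N − mg = mv²/r.
N = m(v²/r + g) = 806 × ((13.8)²/25.1 + 9.8) = 806 × (7.587 + 9.8) = 806 × 17.39 = 14010 N.

14000 N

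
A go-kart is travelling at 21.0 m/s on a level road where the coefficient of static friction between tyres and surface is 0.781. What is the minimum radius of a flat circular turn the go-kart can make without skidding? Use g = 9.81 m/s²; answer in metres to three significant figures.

At the limit, μ_s m g = m v²/r, so r_min = v²/(μ_s g) = (21.0)²/(0.781 × 9.81) = 441.0/7.662 = 57.56 m.

57.6 m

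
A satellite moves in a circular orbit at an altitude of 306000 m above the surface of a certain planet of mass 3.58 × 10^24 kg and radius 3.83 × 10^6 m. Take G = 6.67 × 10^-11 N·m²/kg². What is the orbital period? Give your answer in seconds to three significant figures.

3420 s

r = R + h = 3.83 × 10^6 + 306000 = 4.136 × 10^6 m. Gravity provides the centripetal force: G M m / r² = m v² / r ⇒ v = √(GM/r) = 7598 m/s.
T = 2πr/v = 2π × 4.136 × 10^6 / 7598 = 3420 s.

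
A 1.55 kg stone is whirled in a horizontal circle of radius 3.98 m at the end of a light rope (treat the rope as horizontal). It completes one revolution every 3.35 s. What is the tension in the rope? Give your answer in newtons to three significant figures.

v = 2πr/T = 2π × 3.98/3.35 = 7.465 m/s.
The tension is the only horizontal force, so it supplies the full centripetal force: T = m v²/r = 1.55 × (7.465)²/3.98 = 1.55 × 55.72/3.98 = 21.70 N.

21.7 N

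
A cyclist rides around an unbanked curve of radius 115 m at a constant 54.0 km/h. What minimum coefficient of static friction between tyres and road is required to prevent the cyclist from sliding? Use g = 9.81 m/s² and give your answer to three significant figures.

0.199

v = 54.0/3.6 = 15.00 m/s.
Friction provides the centripetal force: μ_s m g = m v²/r, so μ_s = v²/(g r) = (15.00)²/(9.81 × 115) = 225.0/1128 = 0.1994.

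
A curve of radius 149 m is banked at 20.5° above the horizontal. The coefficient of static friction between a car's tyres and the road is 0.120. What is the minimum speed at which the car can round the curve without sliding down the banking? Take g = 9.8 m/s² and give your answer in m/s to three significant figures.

At the minimum speed, friction acts up the slope at its limiting value f = μN. Radially (horizontal, toward centre): N sinθ − μN cosθ = mv²/r. Vertically: N cosθ + μN sinθ = mg.
Dividing: v² = r g (sinθ − μcosθ)/(cosθ + μsinθ).
sinθ − μcosθ = 0.3502 − 0.120×0.9367 = 0.2378; cosθ + μsinθ = 0.9367 + 0.120×0.3502 = 0.9787.
v² = 149 × 9.8 × 0.2378/0.9787 = 354.8 m²/s², so v = 18.84 m/s.

18.8 m/s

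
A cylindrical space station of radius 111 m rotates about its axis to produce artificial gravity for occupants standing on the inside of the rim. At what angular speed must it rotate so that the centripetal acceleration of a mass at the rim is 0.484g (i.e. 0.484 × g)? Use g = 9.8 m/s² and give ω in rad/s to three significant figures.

0.207 rad/s

Centripetal acceleration a_c = ω²r. Setting ω²r = 0.484g:
ω = √(0.484g / r) = √(0.484 × 9.8 / 111) = √0.04273 = 0.2067 rad/s.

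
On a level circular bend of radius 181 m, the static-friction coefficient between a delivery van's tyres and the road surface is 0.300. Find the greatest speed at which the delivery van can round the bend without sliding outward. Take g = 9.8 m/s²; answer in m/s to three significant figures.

On a flat curve, static friction is the only horizontal force, so it must supply the full centripetal force: μ_s m g = m v²/r.
Mass cancels: v_max = √(μ_s g r) = √(0.300 × 9.8 × 181) = √532.1 = 23.07 m/s.

23.1 m/s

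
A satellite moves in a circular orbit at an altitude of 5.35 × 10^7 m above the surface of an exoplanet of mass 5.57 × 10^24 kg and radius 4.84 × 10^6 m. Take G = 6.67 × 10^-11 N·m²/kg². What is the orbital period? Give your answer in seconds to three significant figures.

145000 s

r = R + h = 4.84 × 10^6 + 5.35 × 10^7 = 5.834 × 10^7 m. Gravity provides the centripetal force: G M m / r² = m v² / r ⇒ v = √(GM/r) = 2524 m/s.
T = 2πr/v = 2π × 5.834 × 10^7 / 2524 = 145300 s.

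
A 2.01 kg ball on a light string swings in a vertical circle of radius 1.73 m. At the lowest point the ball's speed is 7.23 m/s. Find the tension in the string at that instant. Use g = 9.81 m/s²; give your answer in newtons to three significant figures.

80.5 N

At the lowest point, T points up (toward the centre) and the weight mg points down (away from the centre), so the net inward force is T − mg = mv²/r.
T = m(v²/r + g) = 2.01 × ((7.23)²/1.73 + 9.81) = 2.01 × (30.22 + 9.81) = 2.01 × 40.03 = 80.45 N.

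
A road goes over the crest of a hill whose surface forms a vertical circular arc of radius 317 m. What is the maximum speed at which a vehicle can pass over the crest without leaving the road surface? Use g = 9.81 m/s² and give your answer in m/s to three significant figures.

55.8 m/s

At the crest the centre of the circle is below the vehicle, so the net downward (centripetal) force is mg − N = mv²/r.
The vehicle leaves the road when N → 0, giving v_max = √(g r) = √(9.81 × 317) = 55.77 m/s.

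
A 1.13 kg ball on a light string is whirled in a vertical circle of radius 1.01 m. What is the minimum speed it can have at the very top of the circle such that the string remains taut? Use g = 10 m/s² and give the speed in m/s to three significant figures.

At the highest point the centre is directly below, so both the weight and T act inward: T + mg = mv²/r.
At minimum speed T → 0, so mg = mv_min²/r ⇒ v_min = √(g r) = √(10.0 × 1.01) = 3.178 m/s.

3.18 m/s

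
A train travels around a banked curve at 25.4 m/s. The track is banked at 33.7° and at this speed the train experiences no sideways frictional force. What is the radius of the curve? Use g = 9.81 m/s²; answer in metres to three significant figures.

Frictionless banking: tanθ = v²/(rg), so r = v²/(g tanθ).
r = (25.4)²/(9.81 × tan 33.7°) = 645.2/(9.81 × 0.6669) = 645.2/6.542 = 98.61 m.

98.6 m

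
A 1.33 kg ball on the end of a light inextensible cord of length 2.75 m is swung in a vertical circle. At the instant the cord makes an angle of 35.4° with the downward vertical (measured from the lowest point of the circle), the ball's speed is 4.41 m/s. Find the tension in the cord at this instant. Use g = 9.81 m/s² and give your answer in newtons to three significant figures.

20.0 N

Take the radial direction toward the centre of the circle as positive. The component of the weight along the string toward the centre is −mg cos φ (φ measured from the bottom), so Newton's second law along the string gives T − mg cos φ = m v²/r.
cos 35.4° = 0.8151, so T = m(v²/r + g cos φ) = 1.33 × ((4.41)²/2.75 + 9.81 × 0.8151) = 1.33 × (7.072 + (7.996)) = 1.33 × 15.07 = 20.04 N.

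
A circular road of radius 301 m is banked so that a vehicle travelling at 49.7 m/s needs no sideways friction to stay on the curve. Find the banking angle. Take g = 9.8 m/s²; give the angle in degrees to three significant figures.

39.9°

For a frictionless banked turn: horizontally N sinθ = mv²/r and vertically N cosθ = mg.
Dividing: tanθ = v²/(r g) = (49.7)²/(301 × 9.8) = 2470/2950 = 0.8374.
θ = arctan(0.8374) = 39.94°.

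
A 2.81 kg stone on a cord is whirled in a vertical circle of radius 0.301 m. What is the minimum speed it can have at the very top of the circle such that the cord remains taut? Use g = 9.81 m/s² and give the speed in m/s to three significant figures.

At the top, both weight mg and T point toward the centre: T + mg = mv²/r.
At minimum speed T → 0, so mg = mv_min²/r ⇒ v_min = √(g r) = √(9.81 × 0.301) = 1.718 m/s.

1.72 m/s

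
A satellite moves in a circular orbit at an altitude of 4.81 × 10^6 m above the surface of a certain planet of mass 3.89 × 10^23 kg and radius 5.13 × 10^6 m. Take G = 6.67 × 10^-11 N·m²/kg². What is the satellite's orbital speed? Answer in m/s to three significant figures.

Orbital radius r = R + h = 5.13 × 10^6 + 4.81 × 10^6 = 9.940 × 10^6 m.
Gravity supplies the centripetal force: G M m / r² = m v² / r, so v = √(GM/r).
v = √(6.67 × 10^-11 × 3.89 × 10^23 / 9.940 × 10^6) = √(2.610 × 10^6) = 1616 m/s.

1620 m/s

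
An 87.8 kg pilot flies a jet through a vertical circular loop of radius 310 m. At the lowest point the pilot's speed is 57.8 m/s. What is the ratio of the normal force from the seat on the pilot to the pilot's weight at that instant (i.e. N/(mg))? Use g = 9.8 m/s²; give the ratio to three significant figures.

2.10

At the bottom, N − mg = mv²/r, so N = m(v²/r + g) and N/(mg) = v²/(rg) + 1 = (57.8)²/(310 × 9.8) + 1 = 1.100 + 1 = 2.100.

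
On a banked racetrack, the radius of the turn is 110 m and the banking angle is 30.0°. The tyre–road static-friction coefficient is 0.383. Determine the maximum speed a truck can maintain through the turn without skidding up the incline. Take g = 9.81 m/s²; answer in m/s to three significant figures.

At the maximum speed, friction acts down the slope at its limiting value f = μN. Radially (horizontal, toward centre): N sinθ + μN cosθ = mv²/r. Vertically: N cosθ − μN sinθ = mg.
Dividing: v² = r g (sinθ + μcosθ)/(cosθ − μsinθ).
sinθ + μcosθ = 0.5000 + 0.383×0.8660 = 0.8317; cosθ − μsinθ = 0.8660 − 0.383×0.5000 = 0.6745.
v² = 110 × 9.81 × 0.8317/0.6745 = 1331 m²/s², so v = 36.48 m/s.

36.5 m/s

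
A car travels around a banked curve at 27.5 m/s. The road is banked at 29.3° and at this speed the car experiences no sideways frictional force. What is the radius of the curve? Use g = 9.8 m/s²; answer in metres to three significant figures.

138 m

Frictionless banking: tanθ = v²/(rg), so r = v²/(g tanθ).
r = (27.5)²/(9.8 × tan 29.3°) = 756.2/(9.8 × 0.5612) = 756.2/5.500 = 137.5 m.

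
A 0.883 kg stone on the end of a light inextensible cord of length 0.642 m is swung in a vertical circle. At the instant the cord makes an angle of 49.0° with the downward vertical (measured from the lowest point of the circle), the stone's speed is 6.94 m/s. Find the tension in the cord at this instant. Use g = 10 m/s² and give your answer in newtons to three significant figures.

72.0 N

Take the radial direction toward the centre of the circle as positive. The component of the weight along the string toward the centre is −mg cos φ (φ measured from the bottom), so Newton's second law along the string gives T − mg cos φ = m v²/r.
cos 49.0° = 0.6561, so T = m(v²/r + g cos φ) = 0.883 × ((6.94)²/0.642 + 10.0 × 0.6561) = 0.883 × (75.02 + (6.561)) = 0.883 × 81.58 = 72.04 N.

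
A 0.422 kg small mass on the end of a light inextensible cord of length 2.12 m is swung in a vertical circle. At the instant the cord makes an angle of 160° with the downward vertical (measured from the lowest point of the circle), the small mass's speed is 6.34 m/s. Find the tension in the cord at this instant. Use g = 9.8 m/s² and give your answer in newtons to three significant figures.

Take the radial direction toward the centre of the circle as positive. The component of the weight along the string toward the centre is −mg cos φ (φ measured from the bottom), so Newton's second law along the string gives T − mg cos φ = m v²/r.
cos 160° = -0.9397, so T = m(v²/r + g cos φ) = 0.422 × ((6.34)²/2.12 + 9.8 × -0.9397) = 0.422 × (18.96 + (-9.209)) = 0.422 × 9.751 = 4.115 N.

4.12 N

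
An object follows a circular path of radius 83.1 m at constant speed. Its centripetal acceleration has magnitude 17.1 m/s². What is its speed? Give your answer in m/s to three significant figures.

a_c = v²/r ⇒ v = √(a_c · r) = √(17.1 × 83.1) = √1421 = 37.70 m/s.

37.7 m/s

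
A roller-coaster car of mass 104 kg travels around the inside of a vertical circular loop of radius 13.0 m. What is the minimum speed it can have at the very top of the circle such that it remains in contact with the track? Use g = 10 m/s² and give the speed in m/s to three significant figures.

At the highest point the centre is directly below, so both the weight and N act inward: N + mg = mv²/r.
At minimum speed N → 0, so mg = mv_min²/r ⇒ v_min = √(g r) = √(10.0 × 13.0) = 11.40 m/s.

11.4 m/s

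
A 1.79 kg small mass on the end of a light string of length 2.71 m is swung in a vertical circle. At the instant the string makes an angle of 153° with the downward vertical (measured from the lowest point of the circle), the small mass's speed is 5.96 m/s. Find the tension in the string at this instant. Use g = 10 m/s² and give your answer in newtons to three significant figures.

7.51 N

Take the radial direction toward the centre of the circle as positive. The component of the weight along the string toward the centre is −mg cos φ (φ measured from the bottom), so Newton's second law along the string gives T − mg cos φ = m v²/r.
cos 153° = -0.8910, so T = m(v²/r + g cos φ) = 1.79 × ((5.96)²/2.71 + 10.0 × -0.8910) = 1.79 × (13.11 + (-8.910)) = 1.79 × 4.198 = 7.514 N.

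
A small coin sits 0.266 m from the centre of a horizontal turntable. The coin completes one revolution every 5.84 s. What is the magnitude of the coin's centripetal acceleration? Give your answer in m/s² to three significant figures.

0.308 m/s²

v = 2πr/T = 2π × 0.266/5.84 = 0.2862 m/s.
a_c = v²/r = (0.2862)²/0.266 = 0.08190/0.266 = 0.3079 m/s².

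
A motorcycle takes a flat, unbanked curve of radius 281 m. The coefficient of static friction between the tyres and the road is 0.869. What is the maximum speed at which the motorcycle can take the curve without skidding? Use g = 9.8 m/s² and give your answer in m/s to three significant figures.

Friction provides the centripetal force on a flat curve. At maximum speed it is at its limiting value: μ_s m g = m v²/r.
Mass cancels: v_max = √(μ_s g r) = √(0.869 × 9.8 × 281) = √2393 = 48.92 m/s.

48.9 m/s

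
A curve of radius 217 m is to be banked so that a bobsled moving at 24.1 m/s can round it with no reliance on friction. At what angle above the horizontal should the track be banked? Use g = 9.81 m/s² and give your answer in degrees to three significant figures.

For a frictionless banked turn: horizontally N sinθ = mv²/r and vertically N cosθ = mg.
Dividing: tanθ = v²/(r g) = (24.1)²/(217 × 9.81) = 580.8/2129 = 0.2728.
θ = arctan(0.2728) = 15.26°.

15.3°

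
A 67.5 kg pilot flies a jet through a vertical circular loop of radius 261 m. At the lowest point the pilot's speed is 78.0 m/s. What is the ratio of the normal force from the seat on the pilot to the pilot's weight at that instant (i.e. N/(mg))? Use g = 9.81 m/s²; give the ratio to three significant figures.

At the bottom, N − mg = mv²/r, so N = m(v²/r + g) and N/(mg) = v²/(rg) + 1 = (78.0)²/(261 × 9.81) + 1 = 2.376 + 1 = 3.376.

3.38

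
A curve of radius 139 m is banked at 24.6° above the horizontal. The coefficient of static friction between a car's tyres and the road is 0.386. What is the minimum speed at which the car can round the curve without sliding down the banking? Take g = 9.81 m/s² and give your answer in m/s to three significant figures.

At the minimum speed, friction acts up the slope at its limiting value f = μN. Radially (horizontal, toward centre): N sinθ − μN cosθ = mv²/r. Vertically: N cosθ + μN sinθ = mg.
Dividing: v² = r g (sinθ − μcosθ)/(cosθ + μsinθ).
sinθ − μcosθ = 0.4163 − 0.386×0.9092 = 0.06532; cosθ + μsinθ = 0.9092 + 0.386×0.4163 = 1.070.
v² = 139 × 9.81 × 0.06532/1.070 = 83.24 m²/s², so v = 9.124 m/s.

9.12 m/s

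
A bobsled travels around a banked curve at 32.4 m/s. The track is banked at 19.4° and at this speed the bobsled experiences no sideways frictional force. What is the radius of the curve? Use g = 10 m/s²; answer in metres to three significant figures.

Frictionless banking: tanθ = v²/(rg), so r = v²/(g tanθ).
r = (32.4)²/(10.0 × tan 19.4°) = 1050/(10.0 × 0.3522) = 1050/3.522 = 298.1 m.

298 m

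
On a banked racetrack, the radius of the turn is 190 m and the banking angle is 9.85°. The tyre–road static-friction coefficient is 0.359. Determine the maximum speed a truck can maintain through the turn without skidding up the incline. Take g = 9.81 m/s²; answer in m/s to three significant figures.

32.5 m/s

At the maximum speed, friction acts down the slope at its limiting value f = μN. Radially (horizontal, toward centre): N sinθ + μN cosθ = mv²/r. Vertically: N cosθ − μN sinθ = mg.
Dividing: v² = r g (sinθ + μcosθ)/(cosθ − μsinθ).
sinθ + μcosθ = 0.1711 + 0.359×0.9853 = 0.5248; cosθ − μsinθ = 0.9853 − 0.359×0.1711 = 0.9238.
v² = 190 × 9.81 × 0.5248/0.9238 = 1059 m²/s², so v = 32.54 m/s.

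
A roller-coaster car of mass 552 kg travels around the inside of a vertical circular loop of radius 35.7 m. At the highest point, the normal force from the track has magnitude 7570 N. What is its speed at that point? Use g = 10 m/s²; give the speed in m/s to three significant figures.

At the top, N + mg = mv²/r, so v = √(r(N/m + g)) = √(35.7 × (7570/552 + 10.0)) = √(35.7 × 23.71) = √846.6 = 29.10 m/s.

29.1 m/s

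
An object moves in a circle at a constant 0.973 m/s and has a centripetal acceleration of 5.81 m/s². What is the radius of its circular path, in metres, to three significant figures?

0.163 m

a_c = v²/r ⇒ r = v²/a_c = (0.973)²/5.81 = 0.9467/5.81 = 0.1629 m.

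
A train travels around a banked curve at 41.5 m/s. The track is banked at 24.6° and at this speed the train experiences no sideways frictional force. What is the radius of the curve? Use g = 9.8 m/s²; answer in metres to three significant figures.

384 m

Frictionless banking: tanθ = v²/(rg), so r = v²/(g tanθ).
r = (41.5)²/(9.8 × tan 24.6°) = 1722/(9.8 × 0.4578) = 1722/4.487 = 383.8 m.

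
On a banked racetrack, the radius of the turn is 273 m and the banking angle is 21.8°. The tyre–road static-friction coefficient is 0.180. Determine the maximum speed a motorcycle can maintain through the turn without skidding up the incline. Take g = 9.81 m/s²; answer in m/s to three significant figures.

At the maximum speed, friction acts down the slope at its limiting value f = μN. Radially (horizontal, toward centre): N sinθ + μN cosθ = mv²/r. Vertically: N cosθ − μN sinθ = mg.
Dividing: v² = r g (sinθ + μcosθ)/(cosθ − μsinθ).
sinθ + μcosθ = 0.3714 + 0.180×0.9285 = 0.5385; cosθ − μsinθ = 0.9285 − 0.180×0.3714 = 0.8616.
v² = 273 × 9.81 × 0.5385/0.8616 = 1674 m²/s², so v = 40.91 m/s.

40.9 m/s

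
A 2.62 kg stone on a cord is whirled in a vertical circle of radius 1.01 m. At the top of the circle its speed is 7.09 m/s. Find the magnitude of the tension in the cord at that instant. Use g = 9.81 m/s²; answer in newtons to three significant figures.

At the top, both T and the weight mg point inward (toward the centre), so T + mg = mv²/r.
T = m(v²/r − g) = 2.62 × ((7.09)²/1.01 − 9.81) = 2.62 × (49.77 − 9.81) = 2.62 × 39.96 = 104.7 N.

105 N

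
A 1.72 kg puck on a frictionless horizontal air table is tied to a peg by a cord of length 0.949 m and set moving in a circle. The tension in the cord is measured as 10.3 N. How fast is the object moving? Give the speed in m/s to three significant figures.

2.38 m/s

T = m v²/r ⇒ v = √(T r / m) = √(10.3 × 0.949 / 1.72) = √5.683 = 2.384 m/s.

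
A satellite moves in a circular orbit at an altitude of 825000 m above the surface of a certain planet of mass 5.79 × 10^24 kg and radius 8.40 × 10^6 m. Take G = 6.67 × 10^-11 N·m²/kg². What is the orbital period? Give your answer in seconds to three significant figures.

8960 s

r = R + h = 8.40 × 10^6 + 825000 = 9.225 × 10^6 m. Gravity provides the centripetal force: G M m / r² = m v² / r ⇒ v = √(GM/r) = 6470 m/s.
T = 2πr/v = 2π × 9.225 × 10^6 / 6470 = 8958 s.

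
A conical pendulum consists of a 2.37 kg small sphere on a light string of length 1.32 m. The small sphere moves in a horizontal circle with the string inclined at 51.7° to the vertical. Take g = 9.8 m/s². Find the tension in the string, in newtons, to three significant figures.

Vertically the bob has no acceleration, so T cosθ = mg.
T = mg/cosθ = 2.37 × 9.8 / cos 51.7° = 23.23/0.6198 = 37.47 N.

37.5 N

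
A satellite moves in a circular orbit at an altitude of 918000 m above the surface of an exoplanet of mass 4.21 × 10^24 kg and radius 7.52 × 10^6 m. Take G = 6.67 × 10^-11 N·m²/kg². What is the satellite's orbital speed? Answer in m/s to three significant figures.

5770 m/s

Orbital radius r = R + h = 7.52 × 10^6 + 918000 = 8.438 × 10^6 m.
Gravity supplies the centripetal force: G M m / r² = m v² / r, so v = √(GM/r).
v = √(6.67 × 10^-11 × 4.21 × 10^24 / 8.438 × 10^6) = √(3.328 × 10^7) = 5769 m/s.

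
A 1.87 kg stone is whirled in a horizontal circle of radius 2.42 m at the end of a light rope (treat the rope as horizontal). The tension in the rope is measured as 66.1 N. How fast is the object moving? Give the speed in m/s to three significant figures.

T = m v²/r ⇒ v = √(T r / m) = √(66.1 × 2.42 / 1.87) = √85.54 = 9.249 m/s.

9.25 m/s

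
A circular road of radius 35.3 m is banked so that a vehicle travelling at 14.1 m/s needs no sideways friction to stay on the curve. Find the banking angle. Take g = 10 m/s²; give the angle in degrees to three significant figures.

29.4°

For a frictionless banked turn: horizontally N sinθ = mv²/r and vertically N cosθ = mg.
Dividing: tanθ = v²/(r g) = (14.1)²/(35.3 × 10.0) = 198.8/353.0 = 0.5632.
θ = arctan(0.5632) = 29.39°.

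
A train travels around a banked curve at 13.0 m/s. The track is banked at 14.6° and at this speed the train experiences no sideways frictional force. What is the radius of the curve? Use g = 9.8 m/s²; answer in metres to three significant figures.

66.2 m

Frictionless banking: tanθ = v²/(rg), so r = v²/(g tanθ).
r = (13.0)²/(9.8 × tan 14.6°) = 169.0/(9.8 × 0.2605) = 169.0/2.553 = 66.20 m.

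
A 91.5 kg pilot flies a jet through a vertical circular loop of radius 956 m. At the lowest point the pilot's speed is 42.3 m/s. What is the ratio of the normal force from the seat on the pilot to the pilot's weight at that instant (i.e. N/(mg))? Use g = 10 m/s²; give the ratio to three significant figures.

At the bottom, N − mg = mv²/r, so N = m(v²/r + g) and N/(mg) = v²/(rg) + 1 = (42.3)²/(956 × 10.0) + 1 = 0.1872 + 1 = 1.187.

1.19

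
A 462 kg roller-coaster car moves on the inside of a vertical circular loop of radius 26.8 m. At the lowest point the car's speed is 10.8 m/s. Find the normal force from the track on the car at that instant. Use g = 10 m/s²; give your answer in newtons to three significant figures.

6630 N

At the lowest point, N points up (toward the centre) and the weight mg points down (away from the centre), so the net inward force is N − mg = mv²/r.
N = m(v²/r + g) = 462 × ((10.8)²/26.8 + 10.0) = 462 × (4.352 + 10.0) = 462 × 14.35 = 6631 N.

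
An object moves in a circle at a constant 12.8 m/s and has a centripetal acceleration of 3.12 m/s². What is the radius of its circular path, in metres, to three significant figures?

52.5 m

a_c = v²/r ⇒ r = v²/a_c = (12.8)²/3.12 = 163.8/3.12 = 52.51 m.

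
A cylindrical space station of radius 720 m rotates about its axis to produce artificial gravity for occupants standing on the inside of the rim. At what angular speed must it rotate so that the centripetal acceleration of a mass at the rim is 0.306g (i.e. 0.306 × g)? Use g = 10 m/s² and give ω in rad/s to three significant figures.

0.0652 rad/s

Centripetal acceleration a_c = ω²r. Setting ω²r = 0.306g:
ω = √(0.306g / r) = √(0.306 × 10.0 / 720) = √0.004250 = 0.06519 rad/s.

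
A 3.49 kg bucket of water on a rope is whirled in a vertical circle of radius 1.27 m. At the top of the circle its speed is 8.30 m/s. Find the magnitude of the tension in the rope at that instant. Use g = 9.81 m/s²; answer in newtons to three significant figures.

At the top, both T and the weight mg point inward (toward the centre), so T + mg = mv²/r.
T = m(v²/r − g) = 3.49 × ((8.30)²/1.27 − 9.81) = 3.49 × (54.24 − 9.81) = 3.49 × 44.43 = 155.1 N.

155 N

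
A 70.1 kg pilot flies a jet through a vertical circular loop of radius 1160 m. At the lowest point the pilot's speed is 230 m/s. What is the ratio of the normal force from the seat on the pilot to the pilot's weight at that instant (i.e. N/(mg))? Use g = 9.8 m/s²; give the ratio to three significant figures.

5.65

At the bottom, N − mg = mv²/r, so N = m(v²/r + g) and N/(mg) = v²/(rg) + 1 = (230)²/(1160 × 9.8) + 1 = 4.653 + 1 = 5.653.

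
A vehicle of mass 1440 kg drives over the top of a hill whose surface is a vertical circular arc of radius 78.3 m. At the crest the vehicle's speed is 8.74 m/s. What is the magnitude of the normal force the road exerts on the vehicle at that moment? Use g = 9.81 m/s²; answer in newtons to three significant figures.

At the crest the centripetal acceleration points downward (toward the centre of the arc), so mg − N = mv²/r.
N = m(g − v²/r) = 1440 × (9.81 − (8.74)²/78.3) = 1440 × (9.81 − 0.9756) = 1440 × 8.834 = 12720 N.

12700 N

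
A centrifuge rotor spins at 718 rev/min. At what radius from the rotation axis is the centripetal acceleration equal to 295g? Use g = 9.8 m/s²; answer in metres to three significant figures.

ω = 718 rev/min × 2π/60 = 75.19 rad/s.
a_c = ω²r = 295g ⇒ r = 295 × 9.8 / (75.19)² = 2891/5653 = 0.5114 m.

0.511 m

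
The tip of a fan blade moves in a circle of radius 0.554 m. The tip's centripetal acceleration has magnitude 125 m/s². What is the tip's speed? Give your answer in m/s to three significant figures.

8.32 m/s

a_c = v²/r ⇒ v = √(a_c · r) = √(125 × 0.554) = √69.25 = 8.322 m/s.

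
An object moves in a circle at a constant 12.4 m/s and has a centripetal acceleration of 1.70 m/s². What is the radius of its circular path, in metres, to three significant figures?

90.4 m

a_c = v²/r ⇒ r = v²/a_c = (12.4)²/1.70 = 153.8/1.70 = 90.45 m.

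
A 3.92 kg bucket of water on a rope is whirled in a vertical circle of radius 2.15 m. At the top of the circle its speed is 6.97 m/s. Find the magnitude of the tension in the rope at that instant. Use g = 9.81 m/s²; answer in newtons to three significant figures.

At the top, both T and the weight mg point inward (toward the centre), so T + mg = mv²/r.
T = m(v²/r − g) = 3.92 × ((6.97)²/2.15 − 9.81) = 3.92 × (22.60 − 9.81) = 3.92 × 12.79 = 50.12 N.

50.1 N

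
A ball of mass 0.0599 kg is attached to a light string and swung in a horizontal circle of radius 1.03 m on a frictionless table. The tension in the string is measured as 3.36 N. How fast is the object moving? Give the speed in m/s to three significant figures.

T = m v²/r ⇒ v = √(T r / m) = √(3.36 × 1.03 / 0.0599) = √57.78 = 7.601 m/s.

7.60 m/s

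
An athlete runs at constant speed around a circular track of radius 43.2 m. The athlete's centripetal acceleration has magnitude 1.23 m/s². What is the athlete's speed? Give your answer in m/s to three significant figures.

7.29 m/s

a_c = v²/r ⇒ v = √(a_c · r) = √(1.23 × 43.2) = √53.14 = 7.289 m/s.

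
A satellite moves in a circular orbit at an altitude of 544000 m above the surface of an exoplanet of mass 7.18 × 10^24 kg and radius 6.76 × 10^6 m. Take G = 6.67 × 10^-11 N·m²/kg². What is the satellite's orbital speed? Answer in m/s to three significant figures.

8100 m/s

Orbital radius r = R + h = 6.76 × 10^6 + 544000 = 7.304 × 10^6 m.
Gravity supplies the centripetal force: G M m / r² = m v² / r, so v = √(GM/r).
v = √(6.67 × 10^-11 × 7.18 × 10^24 / 7.304 × 10^6) = √(6.557 × 10^7) = 8097 m/s.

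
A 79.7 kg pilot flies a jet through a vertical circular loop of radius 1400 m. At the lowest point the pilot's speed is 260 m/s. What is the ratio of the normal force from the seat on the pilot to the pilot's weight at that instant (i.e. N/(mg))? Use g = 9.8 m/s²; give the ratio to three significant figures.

5.93

At the bottom, N − mg = mv²/r, so N = m(v²/r + g) and N/(mg) = v²/(rg) + 1 = (260)²/(1400 × 9.8) + 1 = 4.927 + 1 = 5.927.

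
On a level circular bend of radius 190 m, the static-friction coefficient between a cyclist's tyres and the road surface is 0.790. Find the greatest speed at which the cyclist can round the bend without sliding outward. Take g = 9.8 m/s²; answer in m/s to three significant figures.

38.4 m/s

On a flat curve, static friction is the only horizontal force, so it must supply the full centripetal force: μ_s m g = m v²/r.
Mass cancels: v_max = √(μ_s g r) = √(0.790 × 9.8 × 190) = √1471 = 38.35 m/s.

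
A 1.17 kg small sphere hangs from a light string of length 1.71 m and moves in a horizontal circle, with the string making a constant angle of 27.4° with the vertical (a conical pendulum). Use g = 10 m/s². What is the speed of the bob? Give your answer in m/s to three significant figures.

2.02 m/s

The radius of the circle is r = L sinθ = 1.71 × sin 27.4° = 0.7869 m.
Horizontally T sinθ = mv²/r and vertically T cosθ = mg, so tanθ = v²/(rg).
v = √(r g tanθ) = √(0.7869 × 10.0 × 0.5184) = √4.079 = 2.020 m/s.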